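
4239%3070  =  1169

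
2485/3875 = 497/775 = 0.64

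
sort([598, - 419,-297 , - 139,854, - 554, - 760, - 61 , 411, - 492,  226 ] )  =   [ - 760 , - 554, - 492,- 419,-297, - 139,-61,226,411, 598 , 854] 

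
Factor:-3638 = - 2^1  *  17^1 * 107^1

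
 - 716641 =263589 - 980230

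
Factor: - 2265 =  - 3^1 * 5^1 * 151^1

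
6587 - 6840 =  - 253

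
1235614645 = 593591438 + 642023207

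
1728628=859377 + 869251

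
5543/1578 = 5543/1578 = 3.51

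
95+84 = 179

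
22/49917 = 22/49917= 0.00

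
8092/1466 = 5 + 381/733 =5.52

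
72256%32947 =6362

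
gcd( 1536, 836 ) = 4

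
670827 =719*933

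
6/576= 1/96 = 0.01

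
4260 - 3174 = 1086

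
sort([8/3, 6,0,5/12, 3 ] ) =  [ 0, 5/12,8/3, 3,6]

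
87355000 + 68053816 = 155408816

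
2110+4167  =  6277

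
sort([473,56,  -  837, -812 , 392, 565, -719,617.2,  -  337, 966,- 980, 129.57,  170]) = [ - 980,-837 ,- 812,  -  719,  -  337,56,  129.57, 170, 392, 473, 565, 617.2 , 966] 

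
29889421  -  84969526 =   -  55080105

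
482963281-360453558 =122509723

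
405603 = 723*561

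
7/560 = 1/80 = 0.01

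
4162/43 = 4162/43 = 96.79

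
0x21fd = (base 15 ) 28a1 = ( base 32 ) 8ft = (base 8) 20775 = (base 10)8701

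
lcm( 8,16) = 16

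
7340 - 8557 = -1217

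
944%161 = 139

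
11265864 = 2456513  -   - 8809351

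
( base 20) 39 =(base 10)69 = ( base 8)105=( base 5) 234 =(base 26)2H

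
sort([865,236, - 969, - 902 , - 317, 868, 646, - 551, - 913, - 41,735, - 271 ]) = [ - 969, - 913, - 902, - 551, - 317, - 271, -41, 236,  646,735,865,  868]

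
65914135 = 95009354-29095219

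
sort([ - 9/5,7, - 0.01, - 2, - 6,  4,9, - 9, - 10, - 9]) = [ - 10,-9, - 9, - 6,- 2,  -  9/5,-0.01, 4,7,9] 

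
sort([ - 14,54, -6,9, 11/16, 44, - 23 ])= [ - 23, - 14, - 6,11/16, 9, 44, 54 ]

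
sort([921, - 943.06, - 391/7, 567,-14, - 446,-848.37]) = [- 943.06, - 848.37, - 446, - 391/7,-14, 567, 921]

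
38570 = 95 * 406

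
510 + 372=882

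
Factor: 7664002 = 2^1*3832001^1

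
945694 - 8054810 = -7109116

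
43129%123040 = 43129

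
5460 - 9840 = -4380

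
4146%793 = 181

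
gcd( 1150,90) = 10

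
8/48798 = 4/24399 = 0.00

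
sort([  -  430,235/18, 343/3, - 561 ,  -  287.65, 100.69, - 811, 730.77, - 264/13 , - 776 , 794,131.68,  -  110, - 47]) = [ - 811, - 776, - 561, - 430,  -  287.65, - 110,  -  47, - 264/13,235/18,100.69, 343/3 , 131.68, 730.77,794 ]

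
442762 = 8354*53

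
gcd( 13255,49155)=5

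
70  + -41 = 29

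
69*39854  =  2749926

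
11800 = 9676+2124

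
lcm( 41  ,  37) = 1517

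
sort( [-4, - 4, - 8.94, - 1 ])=[ - 8.94, - 4, - 4,  -  1 ]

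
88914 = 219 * 406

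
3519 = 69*51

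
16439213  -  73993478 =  - 57554265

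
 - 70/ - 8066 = 35/4033 = 0.01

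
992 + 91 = 1083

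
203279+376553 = 579832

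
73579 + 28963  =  102542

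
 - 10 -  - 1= - 9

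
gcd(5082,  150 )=6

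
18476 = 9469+9007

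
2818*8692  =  24494056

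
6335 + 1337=7672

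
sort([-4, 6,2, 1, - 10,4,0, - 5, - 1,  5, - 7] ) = [ - 10,-7, - 5, - 4, - 1, 0, 1 , 2,4 , 5, 6 ]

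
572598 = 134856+437742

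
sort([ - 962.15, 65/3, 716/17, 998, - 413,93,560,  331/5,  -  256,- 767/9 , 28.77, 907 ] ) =[ - 962.15, - 413, - 256, - 767/9, 65/3,28.77, 716/17,331/5,93,560,907,998]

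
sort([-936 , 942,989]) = [ - 936 , 942, 989 ] 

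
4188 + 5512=9700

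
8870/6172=4435/3086  =  1.44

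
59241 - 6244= 52997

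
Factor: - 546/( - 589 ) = 2^1 * 3^1*7^1*13^1*19^(  -  1)*31^( - 1) 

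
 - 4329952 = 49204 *(  -  88 ) 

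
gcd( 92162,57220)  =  2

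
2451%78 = 33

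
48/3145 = 48/3145 = 0.02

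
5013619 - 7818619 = -2805000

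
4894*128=626432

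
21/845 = 21/845 = 0.02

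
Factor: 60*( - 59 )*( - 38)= 134520 = 2^3*3^1 * 5^1*19^1*59^1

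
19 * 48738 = 926022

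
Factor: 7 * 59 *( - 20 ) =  - 2^2*5^1*7^1* 59^1 = - 8260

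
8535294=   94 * 90801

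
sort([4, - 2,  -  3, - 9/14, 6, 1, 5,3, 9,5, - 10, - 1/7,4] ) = [ - 10 ,  -  3, - 2, - 9/14, - 1/7,1 , 3, 4,4,5 , 5,  6, 9]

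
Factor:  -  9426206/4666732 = -2^( - 1 )*7^( - 1)*166669^( - 1)* 4713103^1 = - 4713103/2333366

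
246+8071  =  8317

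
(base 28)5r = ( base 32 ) 57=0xA7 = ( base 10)167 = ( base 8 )247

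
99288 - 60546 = 38742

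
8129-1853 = 6276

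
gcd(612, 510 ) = 102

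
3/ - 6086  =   - 3/6086 = -0.00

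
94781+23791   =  118572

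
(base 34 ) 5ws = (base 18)1352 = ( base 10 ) 6896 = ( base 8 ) 15360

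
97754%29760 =8474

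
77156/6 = 38578/3 = 12859.33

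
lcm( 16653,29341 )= 616161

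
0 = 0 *2442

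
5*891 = 4455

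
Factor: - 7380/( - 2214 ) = 10/3 = 2^1*3^(  -  1)*5^1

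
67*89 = 5963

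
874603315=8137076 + 866466239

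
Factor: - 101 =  - 101^1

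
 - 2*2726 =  - 5452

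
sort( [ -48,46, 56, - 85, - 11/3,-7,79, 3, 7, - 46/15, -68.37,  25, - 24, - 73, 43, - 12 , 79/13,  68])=[ - 85, - 73, - 68.37,-48 , - 24,-12,-7, - 11/3, - 46/15, 3, 79/13,7, 25,  43, 46, 56,68,79] 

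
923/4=923/4 = 230.75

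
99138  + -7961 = 91177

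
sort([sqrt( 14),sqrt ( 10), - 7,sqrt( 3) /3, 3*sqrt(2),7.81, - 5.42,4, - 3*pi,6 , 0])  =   [ - 3*pi, - 7, - 5.42,0, sqrt(3)/3 , sqrt( 10), sqrt( 14),4,3*sqrt( 2),6,7.81]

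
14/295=14/295= 0.05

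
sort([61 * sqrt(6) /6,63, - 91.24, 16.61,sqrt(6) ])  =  [ - 91.24, sqrt(6),16.61, 61 * sqrt(6 )/6, 63 ] 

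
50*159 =7950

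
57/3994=57/3994 = 0.01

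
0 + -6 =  - 6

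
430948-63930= 367018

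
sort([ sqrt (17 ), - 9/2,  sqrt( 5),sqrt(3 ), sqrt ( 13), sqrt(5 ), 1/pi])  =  [ - 9/2,1/pi,sqrt(3 ), sqrt(5), sqrt( 5), sqrt( 13) , sqrt(17)]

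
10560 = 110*96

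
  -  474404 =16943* ( - 28)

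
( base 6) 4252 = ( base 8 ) 1710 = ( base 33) tb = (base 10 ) 968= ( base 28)16g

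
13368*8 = 106944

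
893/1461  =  893/1461 = 0.61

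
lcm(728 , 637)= 5096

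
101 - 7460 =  - 7359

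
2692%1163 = 366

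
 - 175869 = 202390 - 378259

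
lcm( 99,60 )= 1980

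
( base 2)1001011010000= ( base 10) 4816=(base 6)34144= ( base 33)4DV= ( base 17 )GB5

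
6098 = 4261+1837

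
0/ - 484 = 0/1 = - 0.00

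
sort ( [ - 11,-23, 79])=[  -  23 , - 11, 79 ]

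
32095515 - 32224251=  - 128736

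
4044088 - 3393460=650628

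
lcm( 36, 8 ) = 72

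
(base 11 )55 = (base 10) 60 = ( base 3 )2020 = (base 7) 114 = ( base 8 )74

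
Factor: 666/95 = 2^1* 3^2 * 5^(- 1) * 19^(- 1)*37^1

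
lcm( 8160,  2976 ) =252960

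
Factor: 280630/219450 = 3^(  -  1 )*5^ (  -  1 ) * 11^(  -  1 )*211^1 = 211/165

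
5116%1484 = 664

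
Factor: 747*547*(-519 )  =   -3^3* 83^1*173^1 * 547^1 = - 212068071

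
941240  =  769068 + 172172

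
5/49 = 5/49 = 0.10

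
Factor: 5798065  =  5^1 * 7^1*13^1*12743^1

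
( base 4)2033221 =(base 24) FN1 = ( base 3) 110121111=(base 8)21751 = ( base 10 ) 9193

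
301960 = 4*75490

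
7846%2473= 427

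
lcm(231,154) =462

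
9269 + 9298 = 18567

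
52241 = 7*7463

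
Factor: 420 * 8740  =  3670800 = 2^4* 3^1 * 5^2*7^1 * 19^1*23^1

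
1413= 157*9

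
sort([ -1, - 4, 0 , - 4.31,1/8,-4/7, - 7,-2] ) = [ - 7, - 4.31,-4, - 2 ,-1,-4/7,0,1/8 ] 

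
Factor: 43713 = 3^3*1619^1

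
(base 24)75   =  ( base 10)173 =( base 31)5I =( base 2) 10101101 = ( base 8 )255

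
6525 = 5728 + 797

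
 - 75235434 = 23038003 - 98273437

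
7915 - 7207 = 708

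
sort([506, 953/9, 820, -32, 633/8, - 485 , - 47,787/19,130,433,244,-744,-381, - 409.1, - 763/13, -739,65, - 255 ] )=[  -  744, - 739, - 485, - 409.1,-381, - 255, - 763/13, - 47, - 32, 787/19,65,  633/8, 953/9, 130,244, 433, 506,820 ]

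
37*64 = 2368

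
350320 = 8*43790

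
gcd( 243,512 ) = 1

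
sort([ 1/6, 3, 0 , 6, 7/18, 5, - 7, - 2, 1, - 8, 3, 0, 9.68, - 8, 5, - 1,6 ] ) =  [ - 8, - 8,-7, - 2, - 1,0  ,  0,1/6, 7/18, 1 , 3 , 3, 5,5, 6, 6, 9.68]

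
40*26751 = 1070040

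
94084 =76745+17339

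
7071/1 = 7071= 7071.00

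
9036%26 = 14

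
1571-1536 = 35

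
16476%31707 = 16476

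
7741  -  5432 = 2309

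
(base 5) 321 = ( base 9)105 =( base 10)86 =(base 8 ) 126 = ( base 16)56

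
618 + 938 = 1556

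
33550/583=3050/53 = 57.55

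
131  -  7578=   -  7447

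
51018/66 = 773=773.00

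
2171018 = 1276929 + 894089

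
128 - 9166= -9038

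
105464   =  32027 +73437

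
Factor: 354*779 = 2^1*3^1*19^1*41^1*59^1 = 275766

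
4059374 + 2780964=6840338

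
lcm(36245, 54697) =3008335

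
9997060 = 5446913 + 4550147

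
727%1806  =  727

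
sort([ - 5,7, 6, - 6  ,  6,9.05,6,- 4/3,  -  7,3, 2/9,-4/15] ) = [ - 7 , - 6, - 5, - 4/3, - 4/15 , 2/9,  3,6,6, 6, 7, 9.05]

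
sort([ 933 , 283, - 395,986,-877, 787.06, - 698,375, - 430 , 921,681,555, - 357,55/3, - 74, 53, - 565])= [ -877, - 698,-565,  -  430, - 395, -357, -74,55/3,53,283,375, 555, 681 , 787.06, 921,933 , 986 ]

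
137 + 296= 433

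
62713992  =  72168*869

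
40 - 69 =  - 29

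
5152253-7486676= -2334423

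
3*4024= 12072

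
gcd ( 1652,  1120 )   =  28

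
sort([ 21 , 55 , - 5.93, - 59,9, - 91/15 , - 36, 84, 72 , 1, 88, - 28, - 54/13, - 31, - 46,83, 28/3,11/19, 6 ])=[ - 59, - 46, - 36, -31, - 28, - 91/15, - 5.93,-54/13,11/19,1, 6,  9,28/3, 21,55, 72,83, 84,88]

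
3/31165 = 3/31165 = 0.00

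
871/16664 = 871/16664 = 0.05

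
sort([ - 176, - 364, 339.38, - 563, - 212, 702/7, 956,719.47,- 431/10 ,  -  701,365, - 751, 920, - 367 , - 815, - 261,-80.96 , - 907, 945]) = [ - 907, -815  , - 751, - 701, - 563, - 367,-364, - 261,-212, - 176,- 80.96, - 431/10, 702/7, 339.38,365, 719.47, 920, 945,956]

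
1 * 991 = 991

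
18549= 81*229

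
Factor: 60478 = 2^1 * 11^1 * 2749^1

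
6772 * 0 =0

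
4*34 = 136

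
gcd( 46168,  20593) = 1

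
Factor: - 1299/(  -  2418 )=2^( - 1 )*13^(- 1)*31^ ( -1)*433^1 = 433/806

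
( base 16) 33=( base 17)30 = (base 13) 3C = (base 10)51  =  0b110011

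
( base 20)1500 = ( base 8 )23420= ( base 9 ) 14641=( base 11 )7571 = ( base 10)10000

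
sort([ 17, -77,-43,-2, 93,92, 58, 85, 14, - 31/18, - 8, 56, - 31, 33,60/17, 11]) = [ - 77, - 43, - 31, - 8, - 2, - 31/18,60/17, 11, 14 , 17 , 33, 56, 58, 85, 92, 93]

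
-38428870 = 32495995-70924865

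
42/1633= 42/1633  =  0.03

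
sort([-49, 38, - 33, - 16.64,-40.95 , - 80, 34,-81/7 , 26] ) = [-80,-49, - 40.95,-33,  -  16.64, - 81/7, 26, 34, 38 ] 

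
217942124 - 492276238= - 274334114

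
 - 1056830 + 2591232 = 1534402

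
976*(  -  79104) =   -  77205504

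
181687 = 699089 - 517402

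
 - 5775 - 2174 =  - 7949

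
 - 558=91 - 649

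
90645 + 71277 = 161922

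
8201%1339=167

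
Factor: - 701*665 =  - 466165 = - 5^1 *7^1*19^1 * 701^1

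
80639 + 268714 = 349353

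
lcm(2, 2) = 2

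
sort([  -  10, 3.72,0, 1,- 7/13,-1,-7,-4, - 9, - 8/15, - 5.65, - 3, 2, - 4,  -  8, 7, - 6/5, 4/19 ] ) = [ - 10,-9, - 8, - 7,-5.65, - 4, - 4, - 3,-6/5,-1, - 7/13 , - 8/15,0, 4/19, 1,2,3.72, 7]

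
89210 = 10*8921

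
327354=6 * 54559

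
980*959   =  939820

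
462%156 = 150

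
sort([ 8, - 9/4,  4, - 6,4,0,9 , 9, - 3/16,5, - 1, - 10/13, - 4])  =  [  -  6 , - 4, - 9/4, - 1, - 10/13,- 3/16, 0,4, 4,5,8  ,  9,9]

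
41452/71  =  41452/71 =583.83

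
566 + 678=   1244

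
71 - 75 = - 4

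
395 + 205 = 600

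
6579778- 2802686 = 3777092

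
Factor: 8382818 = 2^1*1063^1  *3943^1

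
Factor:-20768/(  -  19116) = 2^3* 3^( - 4)*11^1=88/81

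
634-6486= - 5852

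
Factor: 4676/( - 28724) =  - 7/43 = - 7^1*43^( - 1 )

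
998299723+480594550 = 1478894273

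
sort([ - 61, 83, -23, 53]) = [ - 61,-23, 53,83]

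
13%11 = 2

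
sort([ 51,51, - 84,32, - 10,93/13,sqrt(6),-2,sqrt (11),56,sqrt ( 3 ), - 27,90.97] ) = [-84, - 27,-10, - 2,sqrt( 3),sqrt(6), sqrt( 11), 93/13, 32,51, 51, 56,90.97]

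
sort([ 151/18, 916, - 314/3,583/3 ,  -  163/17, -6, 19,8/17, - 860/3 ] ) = [ - 860/3, - 314/3, - 163/17, -6, 8/17,151/18,  19,583/3, 916]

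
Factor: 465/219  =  155/73 = 5^1*31^1*73^(- 1 ) 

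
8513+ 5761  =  14274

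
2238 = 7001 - 4763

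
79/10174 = 79/10174 = 0.01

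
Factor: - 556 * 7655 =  - 4256180 =- 2^2*5^1*139^1 * 1531^1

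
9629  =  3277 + 6352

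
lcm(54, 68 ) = 1836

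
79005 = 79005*1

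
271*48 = 13008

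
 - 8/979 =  - 8/979 = - 0.01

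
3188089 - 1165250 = 2022839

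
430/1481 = 430/1481= 0.29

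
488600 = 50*9772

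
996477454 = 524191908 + 472285546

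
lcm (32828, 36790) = 2133820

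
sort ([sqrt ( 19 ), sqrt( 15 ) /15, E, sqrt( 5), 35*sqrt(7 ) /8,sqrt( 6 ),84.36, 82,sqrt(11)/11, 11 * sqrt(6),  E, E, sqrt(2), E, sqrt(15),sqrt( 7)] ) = [ sqrt(15 )/15,sqrt( 11)/11,sqrt(2), sqrt ( 5), sqrt(6 ), sqrt (7), E,  E , E,E, sqrt( 15 ), sqrt(19),35*sqrt(7)/8 , 11*sqrt(6 ),82, 84.36]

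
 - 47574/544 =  - 88+ 149/272= - 87.45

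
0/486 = 0 = 0.00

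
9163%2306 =2245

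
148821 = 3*49607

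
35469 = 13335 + 22134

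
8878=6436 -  - 2442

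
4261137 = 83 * 51339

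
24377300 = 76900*317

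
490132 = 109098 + 381034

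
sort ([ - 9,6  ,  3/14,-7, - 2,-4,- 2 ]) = [ - 9, - 7, - 4,-2,-2,3/14,6]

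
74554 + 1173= 75727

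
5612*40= 224480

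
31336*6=188016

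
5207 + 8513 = 13720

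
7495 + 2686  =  10181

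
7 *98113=686791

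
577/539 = 577/539 = 1.07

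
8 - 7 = 1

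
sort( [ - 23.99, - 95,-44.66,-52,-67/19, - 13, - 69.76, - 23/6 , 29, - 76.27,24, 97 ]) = [ - 95, -76.27, - 69.76,-52,  -  44.66, - 23.99, - 13, - 23/6, - 67/19,24,  29 , 97 ] 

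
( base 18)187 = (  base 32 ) ER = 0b111011011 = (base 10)475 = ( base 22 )LD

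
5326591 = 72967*73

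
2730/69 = 39 + 13/23 =39.57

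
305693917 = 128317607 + 177376310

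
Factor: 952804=2^2*238201^1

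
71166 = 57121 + 14045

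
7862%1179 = 788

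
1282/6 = 641/3 = 213.67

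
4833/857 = 5+ 548/857 = 5.64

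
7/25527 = 7/25527 = 0.00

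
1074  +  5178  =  6252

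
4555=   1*4555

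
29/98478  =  29/98478 = 0.00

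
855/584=1+271/584=1.46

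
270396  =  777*348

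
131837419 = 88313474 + 43523945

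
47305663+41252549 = 88558212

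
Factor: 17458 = 2^1*7^1*29^1*43^1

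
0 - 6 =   -  6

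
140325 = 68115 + 72210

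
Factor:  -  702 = -2^1*3^3*13^1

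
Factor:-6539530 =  - 2^1*5^1*181^1*3613^1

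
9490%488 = 218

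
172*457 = 78604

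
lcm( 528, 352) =1056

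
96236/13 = 7402 + 10/13 = 7402.77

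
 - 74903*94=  - 7040882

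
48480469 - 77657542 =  - 29177073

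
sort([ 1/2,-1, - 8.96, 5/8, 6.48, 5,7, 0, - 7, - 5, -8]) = [ - 8.96,  -  8, - 7, - 5,  -  1,0, 1/2,5/8, 5,  6.48, 7 ]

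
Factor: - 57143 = - 57143^1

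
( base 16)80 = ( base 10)128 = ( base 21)62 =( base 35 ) 3N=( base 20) 68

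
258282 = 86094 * 3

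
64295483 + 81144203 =145439686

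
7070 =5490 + 1580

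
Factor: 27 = 3^3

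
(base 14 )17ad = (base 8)10255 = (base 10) 4269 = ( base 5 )114034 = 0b1000010101101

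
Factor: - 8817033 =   -  3^1*17^1 * 172883^1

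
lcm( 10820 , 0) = 0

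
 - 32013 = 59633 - 91646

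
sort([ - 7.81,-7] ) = [ -7.81, - 7]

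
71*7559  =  536689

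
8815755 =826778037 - 817962282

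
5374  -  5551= -177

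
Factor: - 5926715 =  - 5^1* 1185343^1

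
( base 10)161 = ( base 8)241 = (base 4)2201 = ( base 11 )137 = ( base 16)A1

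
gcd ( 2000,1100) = 100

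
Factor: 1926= 2^1*3^2 * 107^1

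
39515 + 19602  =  59117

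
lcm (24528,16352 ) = 49056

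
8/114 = 4/57 = 0.07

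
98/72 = 1 + 13/36 = 1.36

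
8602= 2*4301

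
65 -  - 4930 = 4995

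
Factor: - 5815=  -  5^1*1163^1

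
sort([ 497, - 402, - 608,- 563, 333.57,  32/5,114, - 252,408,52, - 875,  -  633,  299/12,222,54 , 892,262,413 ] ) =[ - 875, - 633, -608, - 563, - 402, - 252 , 32/5,299/12,52,54,  114,  222,262, 333.57,408, 413, 497,  892 ] 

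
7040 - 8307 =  - 1267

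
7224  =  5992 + 1232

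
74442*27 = 2009934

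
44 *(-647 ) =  - 28468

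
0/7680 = 0=0.00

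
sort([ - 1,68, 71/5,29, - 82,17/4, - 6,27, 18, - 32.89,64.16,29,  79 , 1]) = [ - 82,-32.89, - 6 ,-1,1,17/4,71/5,18 , 27,29,29,64.16 , 68, 79 ]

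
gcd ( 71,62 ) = 1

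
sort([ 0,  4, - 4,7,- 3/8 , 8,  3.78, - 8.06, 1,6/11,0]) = [ - 8.06, - 4, - 3/8, 0,0, 6/11, 1, 3.78,4, 7, 8] 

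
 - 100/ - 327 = 100/327 = 0.31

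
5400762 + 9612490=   15013252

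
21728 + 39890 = 61618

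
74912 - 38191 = 36721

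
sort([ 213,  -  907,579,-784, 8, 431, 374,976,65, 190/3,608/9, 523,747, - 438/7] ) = [ - 907 , - 784, - 438/7, 8, 190/3,65 , 608/9,213,374,431, 523, 579,747, 976 ]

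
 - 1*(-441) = 441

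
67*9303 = 623301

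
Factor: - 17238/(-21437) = 78/97 = 2^1*3^1*13^1*97^ (-1 ) 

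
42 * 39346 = 1652532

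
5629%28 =1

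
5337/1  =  5337 = 5337.00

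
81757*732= 59846124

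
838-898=  -  60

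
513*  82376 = 42258888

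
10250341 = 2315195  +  7935146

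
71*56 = 3976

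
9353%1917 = 1685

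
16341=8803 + 7538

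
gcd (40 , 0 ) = 40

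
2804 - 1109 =1695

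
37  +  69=106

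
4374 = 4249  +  125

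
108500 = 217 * 500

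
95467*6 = 572802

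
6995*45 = 314775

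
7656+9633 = 17289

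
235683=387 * 609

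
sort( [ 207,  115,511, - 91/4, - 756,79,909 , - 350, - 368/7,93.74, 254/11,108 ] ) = [ - 756, - 350, - 368/7 , - 91/4,254/11, 79, 93.74,108, 115, 207,511,909 ] 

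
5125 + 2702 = 7827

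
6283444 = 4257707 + 2025737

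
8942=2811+6131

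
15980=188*85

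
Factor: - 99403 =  - 107^1*929^1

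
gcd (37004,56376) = 116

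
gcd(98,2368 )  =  2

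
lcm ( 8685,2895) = 8685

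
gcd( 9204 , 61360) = 3068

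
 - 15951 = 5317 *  (-3 ) 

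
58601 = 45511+13090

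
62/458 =31/229 = 0.14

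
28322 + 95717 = 124039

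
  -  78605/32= - 2457 + 19/32=- 2456.41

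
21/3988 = 21/3988 = 0.01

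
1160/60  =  19 + 1/3 = 19.33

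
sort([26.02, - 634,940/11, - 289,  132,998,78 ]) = [ - 634,  -  289,26.02, 78, 940/11,132,  998] 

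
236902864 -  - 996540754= 1233443618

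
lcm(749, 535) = 3745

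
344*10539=3625416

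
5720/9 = 5720/9 = 635.56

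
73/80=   73/80 = 0.91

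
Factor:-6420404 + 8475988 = 2^5*64237^1=2055584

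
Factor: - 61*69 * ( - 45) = 3^3*5^1  *  23^1*61^1 = 189405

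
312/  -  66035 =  - 1+65723/66035  =  - 0.00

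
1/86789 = 1/86789 = 0.00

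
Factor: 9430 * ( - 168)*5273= - 2^4 * 3^1*5^1 * 7^1*23^1*41^1*  5273^1 =- 8353697520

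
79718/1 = 79718 = 79718.00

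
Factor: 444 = 2^2*3^1*37^1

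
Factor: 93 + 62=155 = 5^1 * 31^1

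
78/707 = 78/707 = 0.11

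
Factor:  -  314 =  - 2^1*157^1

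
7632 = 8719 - 1087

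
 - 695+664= - 31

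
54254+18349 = 72603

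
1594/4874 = 797/2437= 0.33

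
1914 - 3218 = - 1304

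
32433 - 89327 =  - 56894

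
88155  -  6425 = 81730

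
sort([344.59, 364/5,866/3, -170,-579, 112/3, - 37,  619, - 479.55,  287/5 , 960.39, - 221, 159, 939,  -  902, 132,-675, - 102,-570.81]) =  [-902, - 675, - 579, - 570.81,  -  479.55, - 221, - 170,-102, - 37, 112/3 , 287/5, 364/5,132, 159,866/3,344.59, 619,939, 960.39]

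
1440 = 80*18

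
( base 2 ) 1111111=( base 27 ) 4J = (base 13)9A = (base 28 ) 4f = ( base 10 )127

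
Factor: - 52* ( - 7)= 364 = 2^2*7^1*13^1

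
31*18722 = 580382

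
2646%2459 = 187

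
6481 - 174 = 6307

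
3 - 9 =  - 6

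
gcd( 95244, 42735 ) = 3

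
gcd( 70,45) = 5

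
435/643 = 435/643 =0.68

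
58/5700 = 29/2850 = 0.01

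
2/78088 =1/39044 = 0.00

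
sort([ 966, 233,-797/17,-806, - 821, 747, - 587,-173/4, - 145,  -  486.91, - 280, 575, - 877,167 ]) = [  -  877,-821, - 806,  -  587, - 486.91,  -  280, - 145, - 797/17, - 173/4,167,233,575, 747 , 966]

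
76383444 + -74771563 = 1611881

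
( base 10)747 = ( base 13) 456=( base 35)lc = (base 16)2eb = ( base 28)QJ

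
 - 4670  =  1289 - 5959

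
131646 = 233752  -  102106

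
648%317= 14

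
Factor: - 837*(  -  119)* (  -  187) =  - 18625761 = -3^3*7^1*11^1*17^2*31^1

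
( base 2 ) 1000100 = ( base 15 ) 48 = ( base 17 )40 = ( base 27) 2E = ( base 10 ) 68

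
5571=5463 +108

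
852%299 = 254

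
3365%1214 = 937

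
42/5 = 42/5=8.40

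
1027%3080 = 1027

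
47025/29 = 1621 + 16/29 =1621.55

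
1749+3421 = 5170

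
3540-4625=- 1085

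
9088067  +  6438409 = 15526476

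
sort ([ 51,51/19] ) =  [ 51/19,51 ]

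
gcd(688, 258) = 86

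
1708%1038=670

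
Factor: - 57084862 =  - 2^1*28542431^1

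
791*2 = 1582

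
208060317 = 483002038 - 274941721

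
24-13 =11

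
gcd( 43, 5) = 1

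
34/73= 34/73 = 0.47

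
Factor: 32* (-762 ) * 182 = -4437888 =- 2^7*3^1 * 7^1*13^1 * 127^1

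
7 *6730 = 47110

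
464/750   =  232/375 = 0.62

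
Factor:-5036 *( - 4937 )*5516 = 137142829712= 2^4*7^1*197^1* 1259^1*4937^1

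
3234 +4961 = 8195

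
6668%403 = 220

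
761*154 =117194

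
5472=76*72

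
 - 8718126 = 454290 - 9172416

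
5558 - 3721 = 1837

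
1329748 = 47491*28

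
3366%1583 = 200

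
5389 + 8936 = 14325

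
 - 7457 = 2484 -9941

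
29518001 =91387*323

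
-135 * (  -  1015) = 137025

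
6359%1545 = 179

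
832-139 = 693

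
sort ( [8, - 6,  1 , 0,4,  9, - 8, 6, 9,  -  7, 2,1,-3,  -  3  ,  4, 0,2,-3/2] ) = [ - 8, - 7, - 6,-3, - 3,-3/2,0,0,1,1,2 , 2, 4,4,6 , 8, 9,9 ] 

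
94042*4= 376168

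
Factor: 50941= 11^2*421^1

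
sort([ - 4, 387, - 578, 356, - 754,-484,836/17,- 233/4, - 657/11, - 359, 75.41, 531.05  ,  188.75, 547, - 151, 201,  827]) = [ - 754,  -  578 , - 484, - 359, - 151, - 657/11, - 233/4, - 4, 836/17, 75.41,188.75,201, 356,387 , 531.05, 547,827 ]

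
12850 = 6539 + 6311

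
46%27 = 19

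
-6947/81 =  - 86 + 19/81= - 85.77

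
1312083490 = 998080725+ 314002765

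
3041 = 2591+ 450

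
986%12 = 2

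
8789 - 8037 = 752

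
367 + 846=1213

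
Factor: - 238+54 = - 184 = - 2^3 * 23^1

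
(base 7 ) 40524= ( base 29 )BL7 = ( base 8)23213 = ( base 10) 9867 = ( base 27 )dec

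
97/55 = 1+42/55 = 1.76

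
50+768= 818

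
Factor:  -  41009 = -23^1*1783^1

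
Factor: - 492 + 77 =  - 5^1*83^1 = - 415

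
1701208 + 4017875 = 5719083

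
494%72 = 62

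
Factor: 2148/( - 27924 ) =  - 13^ ( - 1)= -1/13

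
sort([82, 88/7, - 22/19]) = [- 22/19,  88/7, 82]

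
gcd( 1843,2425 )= 97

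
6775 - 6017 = 758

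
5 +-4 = 1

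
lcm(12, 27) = 108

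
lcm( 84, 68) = 1428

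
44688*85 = 3798480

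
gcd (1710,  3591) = 171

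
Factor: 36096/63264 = 376/659 = 2^3*47^1*659^( -1 )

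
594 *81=48114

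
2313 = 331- - 1982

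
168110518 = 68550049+99560469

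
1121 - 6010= - 4889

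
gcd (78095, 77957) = 1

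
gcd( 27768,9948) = 12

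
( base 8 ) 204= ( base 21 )66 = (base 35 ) 3r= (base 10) 132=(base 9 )156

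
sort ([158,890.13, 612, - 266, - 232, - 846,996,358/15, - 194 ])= [ - 846,-266, - 232, - 194,358/15,158,612, 890.13,996] 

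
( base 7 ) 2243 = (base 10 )815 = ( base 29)s3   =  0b1100101111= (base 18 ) 295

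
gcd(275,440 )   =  55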